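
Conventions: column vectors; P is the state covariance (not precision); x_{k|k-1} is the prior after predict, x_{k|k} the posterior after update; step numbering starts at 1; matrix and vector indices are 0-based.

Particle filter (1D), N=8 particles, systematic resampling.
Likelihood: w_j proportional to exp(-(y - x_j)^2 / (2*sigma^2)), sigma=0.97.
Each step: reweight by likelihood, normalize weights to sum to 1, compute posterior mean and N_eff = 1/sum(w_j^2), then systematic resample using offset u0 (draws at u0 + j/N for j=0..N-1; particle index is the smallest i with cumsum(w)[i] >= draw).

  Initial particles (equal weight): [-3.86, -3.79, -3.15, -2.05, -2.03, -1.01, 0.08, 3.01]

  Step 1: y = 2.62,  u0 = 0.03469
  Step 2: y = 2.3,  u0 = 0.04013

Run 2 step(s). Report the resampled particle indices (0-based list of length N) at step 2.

step 1: w=[0.0000, 0.0000, 0.0000, 0.0000, 0.0000, 0.0010, 0.0339, 0.9651]  mean=2.9066  Neff=1.0723  idx=[6, 7, 7, 7, 7, 7, 7, 7]
step 2: w=[0.0134, 0.1409, 0.1409, 0.1409, 0.1409, 0.1409, 0.1409, 0.1409]  mean=2.9707  Neff=7.1825  idx=[1, 2, 2, 3, 4, 5, 6, 7]

resampled_idx = [1, 2, 2, 3, 4, 5, 6, 7]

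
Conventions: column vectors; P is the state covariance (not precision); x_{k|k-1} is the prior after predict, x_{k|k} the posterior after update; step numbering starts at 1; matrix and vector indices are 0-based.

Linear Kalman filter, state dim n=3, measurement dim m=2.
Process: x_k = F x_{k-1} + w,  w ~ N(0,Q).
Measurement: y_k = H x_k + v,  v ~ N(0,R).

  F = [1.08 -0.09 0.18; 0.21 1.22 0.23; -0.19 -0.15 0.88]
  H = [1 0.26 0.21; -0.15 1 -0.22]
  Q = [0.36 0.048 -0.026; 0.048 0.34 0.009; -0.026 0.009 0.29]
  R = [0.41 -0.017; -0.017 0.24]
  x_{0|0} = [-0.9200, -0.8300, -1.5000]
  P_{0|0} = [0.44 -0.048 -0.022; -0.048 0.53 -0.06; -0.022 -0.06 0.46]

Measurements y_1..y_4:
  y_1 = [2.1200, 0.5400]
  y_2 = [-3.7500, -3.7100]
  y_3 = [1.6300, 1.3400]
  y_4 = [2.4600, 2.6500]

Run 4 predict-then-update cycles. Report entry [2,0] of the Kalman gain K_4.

K[2,0] = 0.1327

step 1: x^-=[-1.1889, -1.5508, -1.0207]  P^-=[0.8951 0.0281 -0.0431; 0.0281 1.1122 -0.0653; -0.0431 -0.0653 0.6945]  S=[1.4003 0.1337; 0.1337 1.4234]  K=[0.6503 -0.1290; 0.1428 0.7751; 0.0761 -0.1558]  nu=[3.9265, 1.6879]  x^+=[1.1467, 0.3181, -0.9847]  P^+=[0.3017 -0.0245 -0.1262; -0.0245 0.1989 0.0865; -0.1262 0.0865 0.6550]
step 2: x^-=[1.0326, 0.4024, -1.1322]  P^-=[0.6876 0.0709 -0.1027; 0.0709 0.7078 0.1717; -0.1027 0.1717 0.8306]  S=[1.1946 0.1458; 0.1458 0.8999]  K=[0.5859 -0.1056; 0.1573 0.7073; 0.0988 -0.0112]  nu=[-4.6494, -4.2066]  x^+=[-1.2474, -3.3043, -1.5443]  P^+=[0.2856 -0.0300 -0.1704; -0.0300 0.1956 0.1503; -0.1704 0.1503 0.8191]
step 3: x^-=[-1.3277, -4.6484, -0.6263]  P^-=[0.6559 0.0674 -0.1200; 0.0674 0.7397 0.2676; -0.1200 0.2676 0.9546]  S=[1.1719 0.1687; 0.1687 0.8947]  K=[0.5693 -0.1124; 0.1662 0.7182; 0.1191 0.0620]  nu=[4.2978, 5.6515]  x^+=[0.4838, 0.1251, 0.2361]  P^+=[0.2863 -0.0370 -0.1969; -0.0370 0.2054 0.1884; -0.1969 0.1884 0.9321]
step 4: x^-=[0.5537, 0.3085, 0.0971]  P^-=[0.6504 0.0620 -0.1294; 0.0620 0.7754 0.3263; -0.1294 0.3263 1.0408]  S=[1.1722 0.1809; 0.1809 0.9097]  K=[0.5639 -0.1200; 0.1708 0.7293; 0.1327 0.1020]  nu=[1.8057, 2.4460]  x^+=[1.2785, 2.4006, 0.5862]  P^+=[0.2890 -0.0420 -0.2135; -0.0420 0.2123 0.2115; -0.2135 0.2115 1.0058]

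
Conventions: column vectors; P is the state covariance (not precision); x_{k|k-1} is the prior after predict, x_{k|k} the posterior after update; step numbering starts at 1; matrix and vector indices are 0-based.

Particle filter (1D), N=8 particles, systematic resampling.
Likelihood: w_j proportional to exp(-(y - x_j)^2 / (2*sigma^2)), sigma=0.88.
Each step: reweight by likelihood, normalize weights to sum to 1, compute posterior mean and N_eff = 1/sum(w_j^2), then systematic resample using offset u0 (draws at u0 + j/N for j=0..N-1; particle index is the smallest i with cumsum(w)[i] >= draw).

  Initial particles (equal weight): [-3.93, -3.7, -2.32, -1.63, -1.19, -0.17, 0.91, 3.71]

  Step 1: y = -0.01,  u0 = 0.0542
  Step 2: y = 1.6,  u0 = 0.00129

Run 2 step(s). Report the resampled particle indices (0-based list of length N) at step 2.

resampled_idx = [1, 3, 5, 6, 6, 6, 7, 7]

step 1: w=[0.0000, 0.0001, 0.0146, 0.0841, 0.1862, 0.4501, 0.2649, 0.0001]  mean=-0.2280  Neff=3.1777  idx=[3, 4, 5, 5, 5, 5, 6, 6]
step 2: w=[0.0006, 0.0033, 0.0659, 0.0659, 0.0659, 0.0659, 0.3663, 0.3663]  mean=0.6170  Neff=3.5001  idx=[1, 3, 5, 6, 6, 6, 7, 7]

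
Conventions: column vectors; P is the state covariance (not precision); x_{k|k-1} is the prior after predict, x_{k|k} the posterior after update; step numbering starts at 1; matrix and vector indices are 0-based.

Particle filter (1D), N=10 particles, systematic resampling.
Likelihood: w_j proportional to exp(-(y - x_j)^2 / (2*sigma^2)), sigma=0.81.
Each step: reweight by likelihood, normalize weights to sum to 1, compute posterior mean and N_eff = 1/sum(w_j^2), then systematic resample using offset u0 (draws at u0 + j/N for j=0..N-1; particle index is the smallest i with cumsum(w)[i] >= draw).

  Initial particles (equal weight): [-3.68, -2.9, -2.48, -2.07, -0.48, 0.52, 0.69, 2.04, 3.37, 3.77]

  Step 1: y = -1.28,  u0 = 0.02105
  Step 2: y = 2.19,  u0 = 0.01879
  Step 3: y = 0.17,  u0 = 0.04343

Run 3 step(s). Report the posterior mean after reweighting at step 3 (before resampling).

step 1: w=[0.0067, 0.0730, 0.1800, 0.3353, 0.3312, 0.0457, 0.0280, 0.0001, 0.0000, 0.0000]  mean=-1.4924  Neff=3.8059  idx=[1, 2, 2, 3, 3, 3, 4, 4, 4, 4]
step 2: w=[0.0000, 0.0000, 0.0000, 0.0001, 0.0001, 0.0001, 0.2500, 0.2500, 0.2500, 0.2500]  mean=-0.4803  Neff=4.0014  idx=[6, 6, 6, 7, 7, 8, 8, 8, 9, 9]
step 3: w=[0.1000, 0.1000, 0.1000, 0.1000, 0.1000, 0.1000, 0.1000, 0.1000, 0.1000, 0.1000]  mean=-0.4800  Neff=10.0000  idx=[0, 1, 2, 3, 4, 5, 6, 7, 8, 9]

post_mean = -0.4800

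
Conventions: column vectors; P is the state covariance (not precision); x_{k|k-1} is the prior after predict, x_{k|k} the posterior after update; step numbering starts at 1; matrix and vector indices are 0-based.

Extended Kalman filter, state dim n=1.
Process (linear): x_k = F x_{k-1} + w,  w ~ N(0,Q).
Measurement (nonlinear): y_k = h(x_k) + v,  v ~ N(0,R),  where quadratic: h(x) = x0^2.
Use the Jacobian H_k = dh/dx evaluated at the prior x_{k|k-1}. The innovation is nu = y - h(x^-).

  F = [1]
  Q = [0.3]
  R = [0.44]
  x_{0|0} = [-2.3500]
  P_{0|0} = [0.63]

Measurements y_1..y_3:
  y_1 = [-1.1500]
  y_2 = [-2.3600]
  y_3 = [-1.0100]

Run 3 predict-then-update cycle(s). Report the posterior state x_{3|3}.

x_post = [-0.1403]

step 1: x^-=[-2.3500]  P^-=[0.9300]  H_jac=[-4.7000]  S=[20.9837]  K=[-0.2083]  nu=[-6.6725]  x^+=[-0.9601]  P^+=[0.0195]
step 2: x^-=[-0.9601]  P^-=[0.3195]  H_jac=[-1.9202]  S=[1.6180]  K=[-0.3792]  nu=[-3.2818]  x^+=[0.2842]  P^+=[0.0869]
step 3: x^-=[0.2842]  P^-=[0.3869]  H_jac=[0.5685]  S=[0.5650]  K=[0.3892]  nu=[-1.0908]  x^+=[-0.1403]  P^+=[0.3013]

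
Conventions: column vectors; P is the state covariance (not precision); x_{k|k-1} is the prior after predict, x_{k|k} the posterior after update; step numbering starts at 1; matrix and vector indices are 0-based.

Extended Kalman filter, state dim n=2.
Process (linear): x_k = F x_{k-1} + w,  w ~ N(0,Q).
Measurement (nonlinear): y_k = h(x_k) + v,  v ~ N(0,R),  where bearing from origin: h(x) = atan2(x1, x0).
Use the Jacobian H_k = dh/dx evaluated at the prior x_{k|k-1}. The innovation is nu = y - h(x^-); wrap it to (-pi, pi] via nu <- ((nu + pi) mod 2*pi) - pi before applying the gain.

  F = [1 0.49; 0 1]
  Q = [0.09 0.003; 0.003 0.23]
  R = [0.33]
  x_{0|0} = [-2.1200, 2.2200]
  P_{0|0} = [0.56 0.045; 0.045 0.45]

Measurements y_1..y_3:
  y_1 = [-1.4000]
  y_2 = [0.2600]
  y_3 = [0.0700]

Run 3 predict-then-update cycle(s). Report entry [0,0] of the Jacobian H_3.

step 1: x^-=[-1.0322, 2.2200]  P^-=[0.8021 0.2685; 0.2685 0.6800]  H_jac=[-0.3704 -0.1722]  S=[0.4945]  K=[-0.6944; -0.4380]  nu=[2.8772]  x^+=[-3.0300, 0.9599]  P^+=[0.5637 0.1181; 0.1181 0.5852]
step 2: x^-=[-2.5597, 0.9599]  P^-=[0.9100 0.4079; 0.4079 0.8152]  H_jac=[-0.1284 -0.3425]  S=[0.4765]  K=[-0.5384; -0.6958]  nu=[-2.5228]  x^+=[-1.2013, 2.7154]  P^+=[0.7719 0.2293; 0.2293 0.5844]
step 3: x^-=[0.1293, 2.7154]  P^-=[1.2269 0.5187; 0.5187 0.8144]  H_jac=[-0.3674 0.0175]  S=[0.4892]  K=[-0.9029; -0.3604]  nu=[-1.4532]  x^+=[1.4414, 3.2392]  P^+=[0.8280 0.3595; 0.3595 0.7509]

H_jac[0,0] = -0.3674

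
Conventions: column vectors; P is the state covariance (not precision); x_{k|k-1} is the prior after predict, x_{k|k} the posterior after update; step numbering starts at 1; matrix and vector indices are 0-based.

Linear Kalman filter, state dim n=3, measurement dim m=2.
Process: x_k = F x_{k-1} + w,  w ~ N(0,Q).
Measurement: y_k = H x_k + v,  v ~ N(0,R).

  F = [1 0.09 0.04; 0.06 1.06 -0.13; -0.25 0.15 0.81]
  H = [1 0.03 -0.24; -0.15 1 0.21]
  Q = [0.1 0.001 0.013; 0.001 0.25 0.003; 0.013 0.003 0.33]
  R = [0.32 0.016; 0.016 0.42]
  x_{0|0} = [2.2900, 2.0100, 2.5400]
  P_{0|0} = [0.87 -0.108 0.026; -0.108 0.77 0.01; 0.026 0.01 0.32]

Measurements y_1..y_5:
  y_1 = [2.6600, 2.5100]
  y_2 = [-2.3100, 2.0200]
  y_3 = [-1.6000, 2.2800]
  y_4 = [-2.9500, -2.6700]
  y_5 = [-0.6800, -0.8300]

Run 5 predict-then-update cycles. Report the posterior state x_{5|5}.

step 1: x^-=[2.5725, 1.9378, 1.7864]  P^-=[0.9595 0.0069 -0.1759; 0.0069 1.1068 0.1168; -0.1759 0.1168 0.6117]  S=[1.3989 -0.1892; -0.1892 1.6335]  K=[0.7130 -0.0239; 0.1039 0.7040; -0.2090 0.1421]  nu=[0.4581, 0.5829]  x^+=[2.8852, 2.3958, 1.7735]  P^+=[0.2410 0.0253 0.0582; 0.0253 0.3098 -0.0413; 0.0582 -0.0413 0.5063]
step 2: x^-=[3.1718, 2.4821, 1.0746]  P^-=[0.3532 0.0607 0.0198; 0.0607 0.6212 -0.0411; 0.0198 -0.0411 0.6488]  S=[0.7058 0.0238; 0.0238 1.0411]  K=[0.4962 0.0000; 0.1068 0.5772; -0.1974 0.0931]  nu=[-5.2983, -0.2120]  x^+=[0.5425, 1.7938, 2.1006]  P^+=[0.1794 0.0164 0.0879; 0.0164 0.2633 -0.0796; 0.0879 -0.0796 0.6131]
step 3: x^-=[0.7880, 1.6609, 1.8349]  P^-=[0.2919 0.0375 0.0577; 0.0375 0.5796 -0.0863; 0.0577 -0.0863 0.6932]  S=[0.6282 0.0264; 0.0264 0.9856]  K=[0.4447 -0.0060; 0.0968 0.5614; -0.1795 0.0562]  nu=[-1.9975, 0.3520]  x^+=[-0.1024, 1.6651, 2.2132]  P^+=[0.1678 0.0072 0.1075; 0.0072 0.2602 -0.1039; 0.1075 -0.1039 0.6704]
step 4: x^-=[0.1360, 1.4711, 2.0681]  P^-=[0.2801 0.0232 0.0750; 0.0232 0.5822 -0.1091; 0.0750 -0.1091 0.7169]  S=[0.6089 0.0223; 0.0223 0.9826]  K=[0.4321 -0.0130; 0.0891 0.5636; -0.1661 0.0345]  nu=[-2.6338, -4.5550]  x^+=[-0.9430, -1.3308, 2.3482]  P^+=[0.1665 0.0015 0.1187; 0.0015 0.2630 -0.1172; 0.1187 -0.1172 0.6992]
step 5: x^-=[-0.9688, -1.7725, 1.9382]  P^-=[0.2787 0.0153 0.0835; 0.0153 0.5885 -0.1204; 0.0835 -0.1204 0.7284]  S=[0.6037 0.0191; 0.0191 0.9865]  K=[0.4297 -0.0174; 0.0846 0.5670; -0.1579 0.0234]  nu=[0.8072, 0.3902]  x^+=[-0.6288, -1.4830, 1.8198]  P^+=[0.1672 -0.0015 0.1246; -0.0015 0.2652 -0.1237; 0.1246 -0.1237 0.7129]

x_post = [-0.6288, -1.4830, 1.8198]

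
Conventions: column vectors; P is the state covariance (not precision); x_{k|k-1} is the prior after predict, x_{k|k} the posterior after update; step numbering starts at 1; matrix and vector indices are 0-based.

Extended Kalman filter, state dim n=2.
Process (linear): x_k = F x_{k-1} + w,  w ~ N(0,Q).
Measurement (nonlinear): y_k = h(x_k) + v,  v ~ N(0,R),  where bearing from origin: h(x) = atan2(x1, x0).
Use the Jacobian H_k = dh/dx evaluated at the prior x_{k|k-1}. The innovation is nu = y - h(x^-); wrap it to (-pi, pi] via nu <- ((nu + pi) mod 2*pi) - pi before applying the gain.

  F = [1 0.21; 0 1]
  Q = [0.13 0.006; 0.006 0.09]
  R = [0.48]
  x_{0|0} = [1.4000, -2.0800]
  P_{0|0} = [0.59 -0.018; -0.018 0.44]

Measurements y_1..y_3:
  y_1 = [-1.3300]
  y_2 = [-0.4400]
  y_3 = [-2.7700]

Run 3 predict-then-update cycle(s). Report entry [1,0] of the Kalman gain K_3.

K[1,0] = 0.2587

step 1: x^-=[0.9632, -2.0800]  P^-=[0.7318 0.0804; 0.0804 0.5300]  H_jac=[0.3959 0.1833]  S=[0.6242]  K=[0.4878; 0.2067]  nu=[-0.1929]  x^+=[0.8691, -2.1199]  P^+=[0.5833 0.0175; 0.0175 0.5033]
step 2: x^-=[0.4239, -2.1199]  P^-=[0.7429 0.1292; 0.1292 0.5933]  H_jac=[0.4536 0.0907]  S=[0.6484]  K=[0.5378; 0.1734]  nu=[0.9334]  x^+=[0.9259, -1.9580]  P^+=[0.5554 0.0687; 0.0687 0.5739]
step 3: x^-=[0.5147, -1.9580]  P^-=[0.7395 0.1952; 0.1952 0.6639]  H_jac=[0.4777 0.1256]  S=[0.6827]  K=[0.5534; 0.2587]  nu=[-1.4563]  x^+=[-0.2912, -2.3348]  P^+=[0.5305 0.0975; 0.0975 0.6181]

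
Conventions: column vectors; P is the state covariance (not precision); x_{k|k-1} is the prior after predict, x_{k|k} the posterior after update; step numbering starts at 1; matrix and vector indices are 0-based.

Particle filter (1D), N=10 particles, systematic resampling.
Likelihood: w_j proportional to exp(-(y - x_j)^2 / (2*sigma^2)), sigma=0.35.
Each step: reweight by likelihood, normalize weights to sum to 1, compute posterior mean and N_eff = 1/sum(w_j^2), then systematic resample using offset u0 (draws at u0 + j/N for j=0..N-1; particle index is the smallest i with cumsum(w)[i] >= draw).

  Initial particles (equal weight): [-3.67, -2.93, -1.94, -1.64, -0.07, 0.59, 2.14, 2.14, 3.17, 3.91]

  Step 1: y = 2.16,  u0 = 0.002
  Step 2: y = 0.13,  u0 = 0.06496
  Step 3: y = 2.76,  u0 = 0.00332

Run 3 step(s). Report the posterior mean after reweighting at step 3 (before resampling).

post_mean = 2.1400

step 1: w=[0.0000, 0.0000, 0.0000, 0.0000, 0.0000, 0.0000, 0.4961, 0.4961, 0.0077, 0.0000]  mean=2.1479  Neff=2.0311  idx=[6, 6, 6, 6, 6, 7, 7, 7, 7, 7]
step 2: w=[0.1000, 0.1000, 0.1000, 0.1000, 0.1000, 0.1000, 0.1000, 0.1000, 0.1000, 0.1000]  mean=2.1400  Neff=10.0000  idx=[0, 1, 2, 3, 4, 5, 6, 7, 8, 9]
step 3: w=[0.1000, 0.1000, 0.1000, 0.1000, 0.1000, 0.1000, 0.1000, 0.1000, 0.1000, 0.1000]  mean=2.1400  Neff=10.0000  idx=[0, 1, 2, 3, 4, 5, 6, 7, 8, 9]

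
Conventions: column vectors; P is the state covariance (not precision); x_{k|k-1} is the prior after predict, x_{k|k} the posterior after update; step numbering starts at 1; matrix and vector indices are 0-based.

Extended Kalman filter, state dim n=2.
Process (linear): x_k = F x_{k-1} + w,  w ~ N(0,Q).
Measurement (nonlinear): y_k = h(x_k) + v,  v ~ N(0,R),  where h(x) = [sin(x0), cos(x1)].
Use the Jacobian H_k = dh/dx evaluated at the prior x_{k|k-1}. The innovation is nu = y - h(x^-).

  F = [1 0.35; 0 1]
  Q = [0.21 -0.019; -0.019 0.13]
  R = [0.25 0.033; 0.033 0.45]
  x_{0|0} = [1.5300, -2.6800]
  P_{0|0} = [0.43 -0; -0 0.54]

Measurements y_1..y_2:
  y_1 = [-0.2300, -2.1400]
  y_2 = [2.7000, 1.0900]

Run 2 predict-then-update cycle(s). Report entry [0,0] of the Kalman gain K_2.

step 1: x^-=[0.5920, -2.6800]  P^-=[0.7061 0.1700; 0.1700 0.6700]  H_jac=[0.8298 0.0000; 0.0000 0.4454]  S=[0.7363 0.0958; 0.0958 0.5829]  K=[0.7960 -0.0010; 0.1277 0.4909]  nu=[-0.7880, -1.2447]  x^+=[-0.0341, -3.3917]  P^+=[0.2398 0.0580; 0.0580 0.5055]
step 2: x^-=[-1.2211, -3.3917]  P^-=[0.5523 0.2159; 0.2159 0.6355]  H_jac=[0.3426 0.0000; 0.0000 -0.2475]  S=[0.3148 0.0147; 0.0147 0.4889]  K=[0.6069 -0.1275; 0.2503 -0.3292]  nu=[3.6395, 2.0589]  x^+=[0.7252, -3.1584]  P^+=[0.4306 0.1510; 0.1510 0.5652]

K[0,0] = 0.6069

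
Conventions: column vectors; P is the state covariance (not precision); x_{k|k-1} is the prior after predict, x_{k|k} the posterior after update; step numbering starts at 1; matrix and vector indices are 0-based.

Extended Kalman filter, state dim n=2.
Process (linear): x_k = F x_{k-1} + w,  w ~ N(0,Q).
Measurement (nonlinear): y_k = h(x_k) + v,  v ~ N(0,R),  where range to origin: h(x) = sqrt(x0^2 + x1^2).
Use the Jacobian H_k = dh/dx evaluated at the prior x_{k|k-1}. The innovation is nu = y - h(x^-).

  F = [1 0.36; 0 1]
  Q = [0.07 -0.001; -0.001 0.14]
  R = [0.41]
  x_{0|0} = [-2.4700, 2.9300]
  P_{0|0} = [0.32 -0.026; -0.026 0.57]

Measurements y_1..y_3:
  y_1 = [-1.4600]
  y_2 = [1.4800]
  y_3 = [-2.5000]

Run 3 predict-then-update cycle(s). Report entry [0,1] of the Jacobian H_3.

step 1: x^-=[-1.4152, 2.9300]  P^-=[0.4452 0.1782; 0.1782 0.7100]  H_jac=[-0.4349 0.9005]  S=[0.9303]  K=[-0.0356; 0.6039]  nu=[-4.7139]  x^+=[-1.2473, 0.0833]  P^+=[0.4440 0.1982; 0.1982 0.3707]
step 2: x^-=[-1.2173, 0.0833]  P^-=[0.7047 0.3307; 0.3307 0.5107]  H_jac=[-0.9977 0.0682]  S=[1.0688]  K=[-0.6367; -0.2761]  nu=[0.2599]  x^+=[-1.3827, 0.0115]  P^+=[0.2714 0.1428; 0.1428 0.4293]
step 3: x^-=[-1.3786, 0.0115]  P^-=[0.4999 0.2963; 0.2963 0.5693]  H_jac=[-1.0000 0.0084]  S=[0.9049]  K=[-0.5496; -0.3222]  nu=[-3.8786]  x^+=[0.7533, 1.2612]  P^+=[0.2265 0.1361; 0.1361 0.4753]

H_jac[0,1] = 0.0084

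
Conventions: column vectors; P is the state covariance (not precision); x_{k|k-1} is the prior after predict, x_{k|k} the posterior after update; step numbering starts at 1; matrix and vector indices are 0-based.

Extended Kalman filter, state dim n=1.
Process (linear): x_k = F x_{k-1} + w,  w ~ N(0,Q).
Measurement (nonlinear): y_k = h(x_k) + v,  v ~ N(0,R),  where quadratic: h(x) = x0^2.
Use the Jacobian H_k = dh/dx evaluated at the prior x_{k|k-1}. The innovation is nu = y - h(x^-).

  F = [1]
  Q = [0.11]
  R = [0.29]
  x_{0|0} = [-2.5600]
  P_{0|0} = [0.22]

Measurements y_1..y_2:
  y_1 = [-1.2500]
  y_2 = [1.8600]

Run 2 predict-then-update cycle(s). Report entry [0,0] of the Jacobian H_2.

H_jac[0,0] = -2.1706

step 1: x^-=[-2.5600]  P^-=[0.3300]  H_jac=[-5.1200]  S=[8.9408]  K=[-0.1890]  nu=[-7.8036]  x^+=[-1.0853]  P^+=[0.0107]
step 2: x^-=[-1.0853]  P^-=[0.1207]  H_jac=[-2.1706]  S=[0.8587]  K=[-0.3051]  nu=[0.6821]  x^+=[-1.2934]  P^+=[0.0408]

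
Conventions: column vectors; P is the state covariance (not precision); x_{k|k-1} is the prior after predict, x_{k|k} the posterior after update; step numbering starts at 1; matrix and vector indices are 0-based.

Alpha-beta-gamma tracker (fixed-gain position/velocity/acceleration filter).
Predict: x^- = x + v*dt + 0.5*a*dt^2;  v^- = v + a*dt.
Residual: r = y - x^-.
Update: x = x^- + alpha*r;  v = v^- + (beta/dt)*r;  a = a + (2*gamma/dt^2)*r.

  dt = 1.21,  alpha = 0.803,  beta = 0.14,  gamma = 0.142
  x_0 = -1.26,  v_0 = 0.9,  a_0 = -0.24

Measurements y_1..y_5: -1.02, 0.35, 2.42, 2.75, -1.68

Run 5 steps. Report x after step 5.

step 1: x_pred=-0.3467  r=-0.6733  x^+=-0.8874  v^+=0.5317  a^+=-0.3706
step 2: x_pred=-0.5153  r=0.8653  x^+=0.1795  v^+=0.1834  a^+=-0.2028
step 3: x_pred=0.2530  r=2.1670  x^+=1.9931  v^+=0.1888  a^+=0.2176
step 4: x_pred=2.3808  r=0.3692  x^+=2.6773  v^+=0.4948  a^+=0.2892
step 5: x_pred=3.4877  r=-5.1677  x^+=-0.6620  v^+=0.2468  a^+=-0.7132

x_post = -0.6620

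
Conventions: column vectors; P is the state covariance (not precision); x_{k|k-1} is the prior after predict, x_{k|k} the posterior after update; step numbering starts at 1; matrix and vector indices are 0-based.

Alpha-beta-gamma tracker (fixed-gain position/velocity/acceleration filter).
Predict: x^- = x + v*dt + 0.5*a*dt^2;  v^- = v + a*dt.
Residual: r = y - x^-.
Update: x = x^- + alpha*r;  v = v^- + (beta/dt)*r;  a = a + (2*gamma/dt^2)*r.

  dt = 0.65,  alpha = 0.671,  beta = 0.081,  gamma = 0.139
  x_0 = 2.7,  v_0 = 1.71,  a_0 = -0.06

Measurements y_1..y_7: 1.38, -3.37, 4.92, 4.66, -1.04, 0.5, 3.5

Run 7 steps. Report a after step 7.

a_post = 4.2359

step 1: x_pred=3.7988  r=-2.4188  x^+=2.1758  v^+=1.3696  a^+=-1.6516
step 2: x_pred=2.7171  r=-6.0871  x^+=-1.3673  v^+=-0.4625  a^+=-5.6568
step 3: x_pred=-2.8630  r=7.7830  x^+=2.3594  v^+=-3.1695  a^+=-0.5357
step 4: x_pred=0.1860  r=4.4740  x^+=3.1881  v^+=-2.9602  a^+=2.4081
step 5: x_pred=1.7726  r=-2.8126  x^+=-0.1146  v^+=-1.7455  a^+=0.5574
step 6: x_pred=-1.1315  r=1.6315  x^+=-0.0367  v^+=-1.1798  a^+=1.6309
step 7: x_pred=-0.4591  r=3.9591  x^+=2.1974  v^+=0.3736  a^+=4.2359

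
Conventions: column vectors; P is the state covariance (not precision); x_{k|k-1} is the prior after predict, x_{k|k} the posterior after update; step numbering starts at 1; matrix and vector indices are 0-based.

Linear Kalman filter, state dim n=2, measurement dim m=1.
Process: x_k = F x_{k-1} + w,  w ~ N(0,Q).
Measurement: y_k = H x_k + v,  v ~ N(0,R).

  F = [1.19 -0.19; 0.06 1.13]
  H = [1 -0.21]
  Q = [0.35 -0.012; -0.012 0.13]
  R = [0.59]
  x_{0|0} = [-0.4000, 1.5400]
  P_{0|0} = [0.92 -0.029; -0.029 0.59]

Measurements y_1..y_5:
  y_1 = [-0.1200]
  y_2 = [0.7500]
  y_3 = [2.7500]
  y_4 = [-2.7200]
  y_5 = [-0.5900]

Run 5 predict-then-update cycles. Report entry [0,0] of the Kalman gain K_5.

K[0,0] = 0.5444

step 1: x^-=[-0.7686, 1.7162]  P^-=[1.6872 -0.1117; -0.1117 0.8828]  S=[2.3630]  K=[0.7239; -0.1257]  nu=[1.0090]  x^+=[-0.0382, 1.5894]  P^+=[0.4488 0.1034; 0.1034 0.8454]
step 2: x^-=[-0.3474, 1.7937]  P^-=[0.9694 -0.0236; -0.0236 1.2251]  S=[1.6233]  K=[0.6002; -0.1731]  nu=[1.4741]  x^+=[0.5374, 1.5386]  P^+=[0.3846 0.1450; 0.1450 1.1765]
step 3: x^-=[0.3471, 1.7709]  P^-=[0.8715 -0.0439; -0.0439 1.6534]  S=[1.5528]  K=[0.5672; -0.2518]  nu=[2.7748]  x^+=[1.9209, 1.0721]  P^+=[0.3720 0.1779; 0.1779 1.5549]
step 4: x^-=[2.0821, 1.3267]  P^-=[0.8524 -0.0820; -0.0820 2.1409]  S=[1.5713]  K=[0.5535; -0.3383]  nu=[-4.5235]  x^+=[-0.4215, 2.8571]  P^+=[0.3711 0.2122; 0.2122 1.9610]
step 5: x^-=[-1.0444, 3.2033]  P^-=[0.8504 -0.1236; -0.1236 2.6642]  S=[1.6098]  K=[0.5444; -0.4243]  nu=[1.1271]  x^+=[-0.4309, 2.7250]  P^+=[0.3733 0.2482; 0.2482 2.3743]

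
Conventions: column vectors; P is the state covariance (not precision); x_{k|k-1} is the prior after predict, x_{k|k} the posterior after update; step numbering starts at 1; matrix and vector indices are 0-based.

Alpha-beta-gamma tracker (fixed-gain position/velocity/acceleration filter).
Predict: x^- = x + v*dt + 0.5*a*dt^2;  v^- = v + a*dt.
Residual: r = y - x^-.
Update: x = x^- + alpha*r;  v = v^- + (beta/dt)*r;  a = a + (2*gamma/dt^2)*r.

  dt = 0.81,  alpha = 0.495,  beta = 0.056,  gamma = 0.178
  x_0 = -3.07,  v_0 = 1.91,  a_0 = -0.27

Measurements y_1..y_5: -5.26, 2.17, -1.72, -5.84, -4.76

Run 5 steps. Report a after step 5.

step 1: x_pred=-1.6115  r=-3.6485  x^+=-3.4175  v^+=1.4391  a^+=-2.2497
step 2: x_pred=-2.9899  r=5.1599  x^+=-0.4357  v^+=-0.0265  a^+=0.5501
step 3: x_pred=-0.2767  r=-1.4433  x^+=-0.9911  v^+=0.3193  a^+=-0.2331
step 4: x_pred=-0.8090  r=-5.0310  x^+=-3.2993  v^+=-0.2173  a^+=-2.9629
step 5: x_pred=-4.4473  r=-0.3127  x^+=-4.6021  v^+=-2.6389  a^+=-3.1326

a_post = -3.1326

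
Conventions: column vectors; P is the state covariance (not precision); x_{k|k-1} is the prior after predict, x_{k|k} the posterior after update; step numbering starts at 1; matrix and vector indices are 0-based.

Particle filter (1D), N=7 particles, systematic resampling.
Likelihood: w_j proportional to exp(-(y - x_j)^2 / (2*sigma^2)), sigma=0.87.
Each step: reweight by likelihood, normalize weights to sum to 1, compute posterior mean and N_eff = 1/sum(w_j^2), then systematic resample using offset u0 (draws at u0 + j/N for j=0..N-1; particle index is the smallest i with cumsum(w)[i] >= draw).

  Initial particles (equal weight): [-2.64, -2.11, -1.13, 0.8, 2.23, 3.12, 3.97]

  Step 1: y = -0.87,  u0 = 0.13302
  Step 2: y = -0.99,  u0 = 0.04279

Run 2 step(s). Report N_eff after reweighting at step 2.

step 1: w=[0.0787, 0.2256, 0.5959, 0.0987, 0.0011, 0.0000, 0.0000]  mean=-1.2756  Neff=2.3702  idx=[1, 1, 2, 2, 2, 2, 3]
step 2: w=[0.0883, 0.0883, 0.1997, 0.1997, 0.1997, 0.1997, 0.0244]  mean=-1.2561  Neff=5.6890  idx=[0, 2, 2, 3, 4, 4, 5]

N_eff = 5.6890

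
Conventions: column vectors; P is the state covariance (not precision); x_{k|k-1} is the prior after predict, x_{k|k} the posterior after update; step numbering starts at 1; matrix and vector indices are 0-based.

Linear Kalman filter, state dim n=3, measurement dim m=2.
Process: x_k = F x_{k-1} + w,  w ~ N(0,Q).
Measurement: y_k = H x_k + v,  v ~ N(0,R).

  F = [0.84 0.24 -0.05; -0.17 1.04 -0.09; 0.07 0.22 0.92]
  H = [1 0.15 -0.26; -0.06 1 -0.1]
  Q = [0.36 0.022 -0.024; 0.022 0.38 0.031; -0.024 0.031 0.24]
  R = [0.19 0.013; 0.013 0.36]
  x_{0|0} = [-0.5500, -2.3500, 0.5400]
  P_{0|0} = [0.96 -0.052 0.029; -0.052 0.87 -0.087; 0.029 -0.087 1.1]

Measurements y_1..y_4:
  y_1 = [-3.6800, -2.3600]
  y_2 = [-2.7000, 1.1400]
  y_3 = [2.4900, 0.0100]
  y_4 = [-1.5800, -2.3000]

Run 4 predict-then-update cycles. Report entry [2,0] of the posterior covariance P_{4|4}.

step 1: x^-=[-1.0530, -2.3991, -0.0587]  P^-=[1.0689 0.0682 0.0214; 0.0682 1.3932 0.0395; 0.0214 0.0395 1.1848]  S=[1.3766 0.2435; 0.2435 1.7531]  K=[0.7993 -0.1100; 0.0554 0.7824; -0.2008 -0.0179]  nu=[-2.2824, -0.0299]  x^+=[-2.8741, -2.5491, 0.4001]  P^+=[0.2110 0.0072 0.2369; 0.0072 0.2946 0.1179; 0.2369 0.1179 1.1270]
step 2: x^-=[-3.0460, -2.1985, -0.3939]  P^-=[0.5088 0.0519 0.1606; 0.0519 0.6965 0.0747; 0.1606 0.0747 1.2876]  S=[0.7278 0.1377; 0.1377 1.0520]  K=[0.6681 -0.0824; 0.0664 0.6434; -0.2179 -0.0320]  nu=[0.5734, 3.1163]  x^+=[-2.9199, -0.1555, -0.6186]  P^+=[0.1920 0.0169 0.2642; 0.0169 0.2461 0.1265; 0.2642 0.1265 1.2500]
step 3: x^-=[-2.4591, 0.3903, -0.8077]  P^-=[0.4944 0.0487 0.1760; 0.0487 0.6403 0.0577; 0.1760 0.0577 1.3967]  S=[0.7118 0.1333; 0.1333 1.0008]  K=[0.6566 -0.0860; 0.0658 0.6224; -0.2394 -0.0606]  nu=[4.6806, -0.6086]  x^+=[0.6666, 0.3195, -1.8913]  P^+=[0.1951 0.0178 0.2852; 0.0178 0.2387 0.1270; 0.2852 0.1270 1.3483]
step 4: x^-=[0.7312, 0.3891, -1.6230]  P^-=[0.4950 0.0461 0.1877; 0.0461 0.6334 0.0449; 0.1877 0.0449 1.4824]  S=[0.7122 0.1344; 0.1344 0.9977]  K=[0.6533 -0.0903; 0.0650 0.6188; -0.2529 -0.0808]  nu=[-2.7916, -2.8076]  x^+=[-0.8388, -1.5297, -0.6901]  P^+=[0.1988 0.0181 0.3021; 0.0181 0.2375 0.1282; 0.3021 0.1282 1.4249]

P_post[2,0] = 0.3021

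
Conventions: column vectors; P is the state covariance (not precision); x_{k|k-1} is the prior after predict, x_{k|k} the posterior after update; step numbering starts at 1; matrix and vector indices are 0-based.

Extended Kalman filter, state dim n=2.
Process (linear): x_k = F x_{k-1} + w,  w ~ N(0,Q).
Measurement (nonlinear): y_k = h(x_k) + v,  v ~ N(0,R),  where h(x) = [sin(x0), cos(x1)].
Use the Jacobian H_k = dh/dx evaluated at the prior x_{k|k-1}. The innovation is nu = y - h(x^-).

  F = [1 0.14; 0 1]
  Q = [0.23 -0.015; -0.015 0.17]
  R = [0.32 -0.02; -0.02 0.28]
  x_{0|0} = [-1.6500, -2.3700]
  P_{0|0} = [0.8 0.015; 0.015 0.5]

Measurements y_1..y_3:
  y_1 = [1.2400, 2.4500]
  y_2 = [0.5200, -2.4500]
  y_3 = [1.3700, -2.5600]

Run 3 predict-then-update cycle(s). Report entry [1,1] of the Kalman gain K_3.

K[1,1] = -0.7430

step 1: x^-=[-1.9818, -2.3700]  P^-=[1.0440 0.0700; 0.0700 0.6700]  H_jac=[-0.3995 0.0000; 0.0000 0.6973]  S=[0.4866 -0.0395; -0.0395 0.6058]  K=[-0.8551 0.0248; 0.0052 0.7716]  nu=[2.1567, 3.1668]  x^+=[-3.7474, 0.0845]  P^+=[0.6861 0.0345; 0.0345 0.3097]
step 2: x^-=[-3.7356, 0.0845]  P^-=[0.9318 0.0628; 0.0628 0.4797]  H_jac=[-0.8287 0.0000; 0.0000 -0.0844]  S=[0.9600 -0.0156; -0.0156 0.2834]  K=[-0.8055 -0.0631; -0.0566 -0.1460]  nu=[-0.0397, -3.4464]  x^+=[-3.4863, 0.5900]  P^+=[0.3095 0.0183; 0.0183 0.4708]
step 3: x^-=[-3.4037, 0.5900]  P^-=[0.5539 0.0693; 0.0693 0.6408]  H_jac=[-0.9659 0.0000; 0.0000 -0.5564]  S=[0.8367 0.0172; 0.0172 0.4784]  K=[-0.6382 -0.0576; -0.0647 -0.7430]  nu=[1.1109, -3.3909]  x^+=[-3.9174, 3.0377]  P^+=[0.2102 0.0060; 0.0060 0.3716]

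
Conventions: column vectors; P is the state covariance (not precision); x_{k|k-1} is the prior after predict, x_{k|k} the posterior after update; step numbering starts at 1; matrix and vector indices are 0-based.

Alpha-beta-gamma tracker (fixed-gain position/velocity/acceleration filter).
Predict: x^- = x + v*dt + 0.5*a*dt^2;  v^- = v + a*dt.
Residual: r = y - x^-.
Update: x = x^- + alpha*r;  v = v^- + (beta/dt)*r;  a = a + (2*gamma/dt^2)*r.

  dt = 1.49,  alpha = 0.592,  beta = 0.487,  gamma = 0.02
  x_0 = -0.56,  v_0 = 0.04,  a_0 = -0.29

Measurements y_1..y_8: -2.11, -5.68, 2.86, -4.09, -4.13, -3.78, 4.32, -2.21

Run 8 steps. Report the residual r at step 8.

step 1: x_pred=-0.8223  r=-1.2877  x^+=-1.5846  v^+=-0.8130  a^+=-0.3132
step 2: x_pred=-3.1436  r=-2.5364  x^+=-4.6452  v^+=-2.1086  a^+=-0.3589
step 3: x_pred=-8.1854  r=11.0454  x^+=-1.6465  v^+=0.9667  a^+=-0.1599
step 4: x_pred=-0.3836  r=-3.7064  x^+=-2.5778  v^+=-0.4829  a^+=-0.2267
step 5: x_pred=-3.5489  r=-0.5811  x^+=-3.8929  v^+=-1.0106  a^+=-0.2371
step 6: x_pred=-5.6619  r=1.8819  x^+=-4.5478  v^+=-0.7488  a^+=-0.2032
step 7: x_pred=-5.8892  r=10.2092  x^+=0.1547  v^+=2.2852  a^+=-0.0193
step 8: x_pred=3.5382  r=-5.7482  x^+=0.1353  v^+=0.3777  a^+=-0.1229

resid = -5.7482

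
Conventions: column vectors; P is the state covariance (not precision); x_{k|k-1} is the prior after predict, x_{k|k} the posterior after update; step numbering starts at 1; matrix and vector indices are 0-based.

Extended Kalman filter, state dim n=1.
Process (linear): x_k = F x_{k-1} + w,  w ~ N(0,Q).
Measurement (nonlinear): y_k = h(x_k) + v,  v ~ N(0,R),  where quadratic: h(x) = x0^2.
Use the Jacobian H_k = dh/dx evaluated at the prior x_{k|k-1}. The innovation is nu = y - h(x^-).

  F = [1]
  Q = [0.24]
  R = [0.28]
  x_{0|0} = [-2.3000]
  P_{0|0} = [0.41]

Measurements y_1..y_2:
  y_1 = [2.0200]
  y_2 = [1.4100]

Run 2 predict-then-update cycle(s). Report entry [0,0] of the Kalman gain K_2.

K[0,0] = -0.2815

step 1: x^-=[-2.3000]  P^-=[0.6500]  H_jac=[-4.6000]  S=[14.0340]  K=[-0.2131]  nu=[-3.2700]  x^+=[-1.6033]  P^+=[0.0130]
step 2: x^-=[-1.6033]  P^-=[0.2530]  H_jac=[-3.2066]  S=[2.8811]  K=[-0.2815]  nu=[-1.1606]  x^+=[-1.2765]  P^+=[0.0246]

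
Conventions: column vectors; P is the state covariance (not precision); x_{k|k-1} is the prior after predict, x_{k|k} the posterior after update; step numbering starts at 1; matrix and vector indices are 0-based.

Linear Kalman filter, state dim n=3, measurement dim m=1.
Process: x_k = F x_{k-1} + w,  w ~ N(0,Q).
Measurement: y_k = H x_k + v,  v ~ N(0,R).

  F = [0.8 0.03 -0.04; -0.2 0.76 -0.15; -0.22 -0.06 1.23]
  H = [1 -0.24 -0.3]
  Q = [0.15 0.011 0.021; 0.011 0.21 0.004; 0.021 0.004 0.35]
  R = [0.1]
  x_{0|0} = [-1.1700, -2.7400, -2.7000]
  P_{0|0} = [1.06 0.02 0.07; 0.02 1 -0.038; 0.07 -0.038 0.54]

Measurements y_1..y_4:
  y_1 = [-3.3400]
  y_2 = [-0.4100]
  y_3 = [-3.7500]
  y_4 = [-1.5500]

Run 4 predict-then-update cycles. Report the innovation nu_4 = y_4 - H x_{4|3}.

step 1: x^-=[-0.9102, -1.4434, -2.8992]  P^-=[0.8267 -0.1270 -0.1270; -0.1270 0.8489 -0.1485; -0.1270 -0.1485 1.1901]  S=[1.1986]  K=[0.7470; -0.2388; -0.3741]  nu=[-3.6460]  x^+=[-3.6338, -0.5727, -1.5351]  P^+=[0.1579 0.0868 0.2080; 0.0868 0.7806 -0.2556; 0.2080 -0.2556 1.0224]
step 2: x^-=[-2.8628, 0.5218, -1.0544]  P^-=[0.2449 0.0475 0.1332; 0.0475 0.7345 -0.5122; 0.1332 -0.5122 1.8346]  S=[0.3758]  K=[0.5149; 0.0663; -0.7830]  nu=[2.2617]  x^+=[-1.6982, 0.6718, -2.8254]  P^+=[0.1452 0.0347 0.2847; 0.0347 0.7329 -0.4927; 0.2847 -0.4927 1.6042]
step 3: x^-=[-1.2254, 1.2740, -3.1419]  P^-=[0.2308 0.0203 0.1766; 0.0203 0.7941 -0.8501; 0.1766 -0.8501 2.7062]  S=[0.3820]  K=[0.4528; 0.2218; -1.1290]  nu=[-3.1614]  x^+=[-2.6568, 0.5727, 0.4272]  P^+=[0.1525 -0.0181 0.3719; -0.0181 0.7753 -0.7544; 0.3719 -0.7544 2.2193]
step 4: x^-=[-2.1253, 0.9025, 1.0756]  P^-=[0.2290 -0.0086 0.2241; -0.0086 0.9137 -1.2225; 0.2241 -1.2225 3.6274]  S=[0.4017]  K=[0.4078; 0.3457; -1.4207]  nu=[1.1146]  x^+=[-1.6708, 1.2878, -0.5080]  P^+=[0.1622 -0.0652 0.4568; -0.0652 0.8656 -1.0252; 0.4568 -1.0252 2.8166]

innov = [1.1146]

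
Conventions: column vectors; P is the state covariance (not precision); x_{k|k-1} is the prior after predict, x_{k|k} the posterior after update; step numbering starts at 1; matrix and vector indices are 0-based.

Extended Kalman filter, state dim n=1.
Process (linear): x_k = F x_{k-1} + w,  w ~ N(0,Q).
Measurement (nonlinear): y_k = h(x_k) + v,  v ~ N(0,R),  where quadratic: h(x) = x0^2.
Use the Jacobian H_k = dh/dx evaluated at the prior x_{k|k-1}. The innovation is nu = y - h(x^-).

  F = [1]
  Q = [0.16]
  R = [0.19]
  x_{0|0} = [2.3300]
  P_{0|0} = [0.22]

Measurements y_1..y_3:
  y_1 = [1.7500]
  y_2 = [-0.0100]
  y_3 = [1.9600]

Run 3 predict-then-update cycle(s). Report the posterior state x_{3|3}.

x_post = [1.3811]

step 1: x^-=[2.3300]  P^-=[0.3800]  H_jac=[4.6600]  S=[8.4419]  K=[0.2098]  nu=[-3.6789]  x^+=[1.5583]  P^+=[0.0086]
step 2: x^-=[1.5583]  P^-=[0.1686]  H_jac=[3.1166]  S=[1.8272]  K=[0.2875]  nu=[-2.4383]  x^+=[0.8573]  P^+=[0.0175]
step 3: x^-=[0.8573]  P^-=[0.1775]  H_jac=[1.7146]  S=[0.7119]  K=[0.4276]  nu=[1.2250]  x^+=[1.3811]  P^+=[0.0474]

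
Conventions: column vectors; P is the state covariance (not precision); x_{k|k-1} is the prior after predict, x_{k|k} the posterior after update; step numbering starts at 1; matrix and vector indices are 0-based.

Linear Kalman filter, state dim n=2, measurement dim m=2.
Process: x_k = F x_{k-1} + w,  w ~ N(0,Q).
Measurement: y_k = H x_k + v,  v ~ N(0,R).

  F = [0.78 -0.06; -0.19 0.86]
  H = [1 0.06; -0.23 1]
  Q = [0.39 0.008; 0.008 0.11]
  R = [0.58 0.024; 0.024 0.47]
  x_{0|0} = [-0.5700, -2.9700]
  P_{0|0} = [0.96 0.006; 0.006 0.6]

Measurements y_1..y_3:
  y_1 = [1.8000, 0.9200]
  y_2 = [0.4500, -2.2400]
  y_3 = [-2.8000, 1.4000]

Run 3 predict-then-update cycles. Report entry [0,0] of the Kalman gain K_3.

step 1: x^-=[-0.2664, -2.4459]  P^-=[0.9757 -0.1611; -0.1611 0.5865]  S=[1.5384 -0.3241; -0.3241 1.1822]  K=[0.5935 -0.1634; 0.0310 0.5359]  nu=[2.2132, 3.3046]  x^+=[0.5071, -0.6061]  P^+=[0.3394 0.0155; 0.0155 0.2562]
step 2: x^-=[0.4319, -0.6176]  P^-=[0.5959 -0.0449; -0.0449 0.3067]  S=[1.1717 -0.1390; -0.1390 0.8289]  K=[0.4900 -0.1374; 0.0232 0.3863]  nu=[0.0552, -1.5231]  x^+=[0.6682, -1.2048]  P^+=[0.2802 0.0116; 0.0116 0.1848]
step 3: x^-=[0.5935, -1.1630]  P^-=[0.5601 -0.0351; -0.0351 0.2530]  S=[1.1368 -0.1243; -0.1243 0.7688]  K=[0.4759 -0.1363; 0.0199 0.3428]  nu=[-3.3237, 2.6996]  x^+=[-1.3563, -0.3038]  P^+=[0.2722 0.0100; 0.0100 0.1639]

K[0,0] = 0.4759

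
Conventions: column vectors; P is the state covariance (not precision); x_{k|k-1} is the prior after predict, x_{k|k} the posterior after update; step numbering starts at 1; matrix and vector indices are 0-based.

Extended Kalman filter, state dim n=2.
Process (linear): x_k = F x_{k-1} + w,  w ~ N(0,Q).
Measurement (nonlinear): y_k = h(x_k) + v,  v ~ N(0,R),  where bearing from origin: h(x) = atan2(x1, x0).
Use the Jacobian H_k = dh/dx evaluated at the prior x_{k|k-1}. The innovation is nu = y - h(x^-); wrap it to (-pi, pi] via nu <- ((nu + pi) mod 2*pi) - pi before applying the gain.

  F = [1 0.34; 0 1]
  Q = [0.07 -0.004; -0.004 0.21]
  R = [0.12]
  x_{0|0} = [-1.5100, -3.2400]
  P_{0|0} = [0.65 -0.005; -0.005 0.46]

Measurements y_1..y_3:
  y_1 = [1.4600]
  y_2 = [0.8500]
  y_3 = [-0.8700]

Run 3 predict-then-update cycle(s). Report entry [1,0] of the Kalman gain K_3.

K[1,0] = -1.2146

step 1: x^-=[-2.6116, -3.2400]  P^-=[0.7698 0.1474; 0.1474 0.6700]  H_jac=[0.1871 -0.1508]  S=[0.1539]  K=[0.7915; -0.4774]  nu=[-2.5740]  x^+=[-4.6490, -2.0111]  P^+=[0.6734 0.2055; 0.2055 0.6349]
step 2: x^-=[-5.3327, -2.0111]  P^-=[0.9565 0.4174; 0.4174 0.8449]  H_jac=[0.0619 -0.1642]  S=[0.1380]  K=[-0.0675; -0.8182]  nu=[-2.6522]  x^+=[-5.1538, 0.1589]  P^+=[0.9559 0.4098; 0.4098 0.7526]
step 3: x^-=[-5.0998, 0.1589]  P^-=[1.3916 0.6617; 0.6617 0.9626]  H_jac=[-0.0061 -0.1959]  S=[0.1586]  K=[-0.8710; -1.2146]  nu=[2.3027]  x^+=[-7.1054, -2.6380]  P^+=[1.2713 0.4939; 0.4939 0.7286]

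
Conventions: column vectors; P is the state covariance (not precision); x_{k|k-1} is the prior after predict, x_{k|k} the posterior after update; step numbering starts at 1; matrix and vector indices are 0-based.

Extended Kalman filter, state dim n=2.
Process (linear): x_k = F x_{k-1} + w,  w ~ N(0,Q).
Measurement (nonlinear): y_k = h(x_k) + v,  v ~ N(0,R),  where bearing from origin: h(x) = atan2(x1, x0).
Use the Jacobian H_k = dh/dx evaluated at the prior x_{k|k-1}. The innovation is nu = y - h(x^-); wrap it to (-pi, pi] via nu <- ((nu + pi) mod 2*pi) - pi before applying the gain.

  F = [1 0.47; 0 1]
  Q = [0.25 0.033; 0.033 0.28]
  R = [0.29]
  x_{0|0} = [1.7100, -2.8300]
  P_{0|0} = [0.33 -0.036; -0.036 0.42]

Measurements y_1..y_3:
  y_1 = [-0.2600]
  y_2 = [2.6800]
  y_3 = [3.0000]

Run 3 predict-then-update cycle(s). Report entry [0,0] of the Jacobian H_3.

step 1: x^-=[0.3799, -2.8300]  P^-=[0.6389 0.1944; 0.1944 0.7000]  H_jac=[0.3471 0.0466]  S=[0.3748]  K=[0.6159; 0.2671]  nu=[1.1774]  x^+=[1.1050, -2.5156]  P^+=[0.4968 0.1328; 0.1328 0.6733]
step 2: x^-=[-0.0773, -2.5156]  P^-=[1.0203 0.4822; 0.4822 0.9533]  H_jac=[0.3971 -0.0122]  S=[0.4464]  K=[0.8945; 0.4029]  nu=[-2.0017]  x^+=[-1.8679, -3.3221]  P^+=[0.6631 0.3213; 0.3213 0.8808]
step 3: x^-=[-3.4293, -3.3221]  P^-=[1.4096 0.7683; 0.7683 1.1608]  H_jac=[0.1457 -0.1504]  S=[0.3125]  K=[0.2875; -0.2005]  nu=[-0.9111]  x^+=[-3.6912, -3.1395]  P^+=[1.3838 0.7863; 0.7863 1.1482]

H_jac[0,0] = 0.1457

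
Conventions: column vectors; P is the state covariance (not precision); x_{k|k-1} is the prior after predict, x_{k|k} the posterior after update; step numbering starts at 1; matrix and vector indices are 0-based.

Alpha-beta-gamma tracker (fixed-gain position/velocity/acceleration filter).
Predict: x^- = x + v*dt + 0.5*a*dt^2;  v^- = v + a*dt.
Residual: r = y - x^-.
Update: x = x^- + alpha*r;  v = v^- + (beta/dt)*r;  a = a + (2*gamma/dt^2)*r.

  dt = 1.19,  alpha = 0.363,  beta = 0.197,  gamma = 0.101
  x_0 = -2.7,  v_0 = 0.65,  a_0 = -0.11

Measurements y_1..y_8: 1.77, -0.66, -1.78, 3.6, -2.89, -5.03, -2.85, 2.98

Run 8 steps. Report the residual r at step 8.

resid = 13.0926

step 1: x_pred=-2.0044  r=3.7744  x^+=-0.6343  v^+=1.1439  a^+=0.4284
step 2: x_pred=1.0303  r=-1.6903  x^+=0.4167  v^+=1.3739  a^+=0.1873
step 3: x_pred=2.1843  r=-3.9643  x^+=0.7453  v^+=0.9405  a^+=-0.3782
step 4: x_pred=1.5966  r=2.0034  x^+=2.3239  v^+=0.8221  a^+=-0.0924
step 5: x_pred=3.2367  r=-6.1267  x^+=1.0127  v^+=-0.3022  a^+=-0.9664
step 6: x_pred=-0.0311  r=-4.9989  x^+=-1.8457  v^+=-2.2797  a^+=-1.6794
step 7: x_pred=-5.7477  r=2.8977  x^+=-4.6958  v^+=-3.7985  a^+=-1.2661
step 8: x_pred=-10.1126  r=13.0926  x^+=-5.3600  v^+=-3.1378  a^+=0.6015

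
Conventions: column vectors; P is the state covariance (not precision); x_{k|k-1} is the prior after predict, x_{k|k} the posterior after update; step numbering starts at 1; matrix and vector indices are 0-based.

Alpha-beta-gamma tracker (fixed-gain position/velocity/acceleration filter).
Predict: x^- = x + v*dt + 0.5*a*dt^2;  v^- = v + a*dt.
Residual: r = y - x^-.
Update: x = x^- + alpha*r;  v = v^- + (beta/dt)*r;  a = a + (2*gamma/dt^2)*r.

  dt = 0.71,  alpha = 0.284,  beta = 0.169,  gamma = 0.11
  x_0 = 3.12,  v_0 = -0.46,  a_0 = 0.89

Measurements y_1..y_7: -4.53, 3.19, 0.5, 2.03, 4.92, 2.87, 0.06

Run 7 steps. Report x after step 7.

x_post = 5.9465

step 1: x_pred=3.0177  r=-7.5477  x^+=0.8742  v^+=-1.6247  a^+=-2.4040
step 2: x_pred=-0.8853  r=4.0753  x^+=0.2721  v^+=-2.3615  a^+=-0.6255
step 3: x_pred=-1.5622  r=2.0622  x^+=-0.9765  v^+=-2.3147  a^+=0.2745
step 4: x_pred=-2.5508  r=4.5808  x^+=-1.2498  v^+=-1.0294  a^+=2.2737
step 5: x_pred=-1.4076  r=6.3276  x^+=0.3894  v^+=2.0910  a^+=5.0352
step 6: x_pred=3.1432  r=-0.2732  x^+=3.0656  v^+=5.6010  a^+=4.9160
step 7: x_pred=8.2814  r=-8.2214  x^+=5.9465  v^+=7.1344  a^+=1.3280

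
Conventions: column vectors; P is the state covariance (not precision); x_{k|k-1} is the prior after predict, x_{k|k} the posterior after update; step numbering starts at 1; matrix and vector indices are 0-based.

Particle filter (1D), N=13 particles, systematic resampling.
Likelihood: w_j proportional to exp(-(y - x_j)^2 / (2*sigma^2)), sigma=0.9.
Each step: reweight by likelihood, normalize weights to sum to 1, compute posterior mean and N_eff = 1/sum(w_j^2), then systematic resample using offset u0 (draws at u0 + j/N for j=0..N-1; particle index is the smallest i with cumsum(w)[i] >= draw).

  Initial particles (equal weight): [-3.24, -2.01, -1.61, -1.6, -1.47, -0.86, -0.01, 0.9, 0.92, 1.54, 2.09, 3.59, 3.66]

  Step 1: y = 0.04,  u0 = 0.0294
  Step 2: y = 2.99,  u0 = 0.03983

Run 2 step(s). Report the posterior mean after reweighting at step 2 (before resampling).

step 1: w=[0.0003, 0.0193, 0.0480, 0.0490, 0.0631, 0.1563, 0.2573, 0.1632, 0.1598, 0.0643, 0.0193, 0.0001, 0.0001]  mean=0.0086  Neff=6.3950  idx=[2, 3, 5, 5, 6, 6, 6, 6, 7, 7, 8, 8, 9]
step 2: w=[0.0000, 0.0000, 0.0002, 0.0002, 0.0068, 0.0068, 0.0068, 0.0068, 0.1192, 0.1192, 0.1255, 0.1255, 0.4828]  mean=1.1885  Neff=3.4105  idx=[8, 8, 9, 10, 10, 11, 11, 12, 12, 12, 12, 12, 12]

post_mean = 1.1885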